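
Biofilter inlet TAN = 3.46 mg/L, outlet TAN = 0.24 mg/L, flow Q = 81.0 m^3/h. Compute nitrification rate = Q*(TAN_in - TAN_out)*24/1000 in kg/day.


Concentration drop: TAN_in - TAN_out = 3.46 - 0.24 = 3.22 mg/L
Hourly TAN removed = Q * dTAN = 81.0 m^3/h * 3.22 mg/L = 260.82 g/h  (m^3/h * mg/L = g/h)
Daily TAN removed = 260.82 * 24 = 6259.68 g/day
Convert to kg/day: 6259.68 / 1000 = 6.25968 kg/day

6.25968 kg/day


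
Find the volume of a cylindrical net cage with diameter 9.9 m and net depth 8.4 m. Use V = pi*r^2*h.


r = d/2 = 9.9/2 = 4.95 m
Base area = pi*r^2 = pi*4.95^2 = 76.976874 m^2
Volume = 76.976874 * 8.4 = 646.606 m^3

646.606 m^3


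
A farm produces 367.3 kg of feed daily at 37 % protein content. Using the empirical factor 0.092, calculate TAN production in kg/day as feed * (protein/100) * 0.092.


Protein in feed = 367.3 * 37/100 = 135.901 kg/day
TAN = protein * 0.092 = 135.901 * 0.092 = 12.502892 kg/day

12.502892 kg/day


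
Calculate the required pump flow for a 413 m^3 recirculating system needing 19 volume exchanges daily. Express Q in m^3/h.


Daily recirculation volume = 413 m^3 * 19 = 7847 m^3/day
Flow rate Q = daily volume / 24 h = 7847 / 24 = 326.958 m^3/h

326.958 m^3/h


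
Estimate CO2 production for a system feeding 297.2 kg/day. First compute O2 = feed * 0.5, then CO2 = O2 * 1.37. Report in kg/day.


O2 = 297.2 * 0.5 = 148.6
CO2 = 148.6 * 1.37 = 203.582

203.582 kg/day


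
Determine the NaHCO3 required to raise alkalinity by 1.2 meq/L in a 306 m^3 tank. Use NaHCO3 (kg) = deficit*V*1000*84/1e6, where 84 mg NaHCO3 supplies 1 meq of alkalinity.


Tank volume in L = 306 m^3 * 1000 = 306000 L
Total meq required = 1.2 meq/L * 306000 L = 367200 meq
NaHCO3 mass = 367200 meq * 84 mg/meq / 1e6 = 30.8448 kg

30.8448 kg


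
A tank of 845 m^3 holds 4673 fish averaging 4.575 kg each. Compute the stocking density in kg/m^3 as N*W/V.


Total biomass = 4673 fish * 4.575 kg = 21378.975 kg
Density = total biomass / volume = 21378.975 / 845 = 25.3006 kg/m^3

25.3006 kg/m^3


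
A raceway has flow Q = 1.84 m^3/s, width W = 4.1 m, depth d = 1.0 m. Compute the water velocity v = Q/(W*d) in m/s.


Cross-sectional area = W * d = 4.1 * 1.0 = 4.1 m^2
Velocity = Q / A = 1.84 / 4.1 = 0.44878 m/s

0.44878 m/s


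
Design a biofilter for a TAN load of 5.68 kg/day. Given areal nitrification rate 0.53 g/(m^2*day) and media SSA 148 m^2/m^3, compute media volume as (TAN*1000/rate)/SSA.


A = 5.68*1000 / 0.53 = 10716.981 m^2
V = 10716.981 / 148 = 72.412

72.412 m^3


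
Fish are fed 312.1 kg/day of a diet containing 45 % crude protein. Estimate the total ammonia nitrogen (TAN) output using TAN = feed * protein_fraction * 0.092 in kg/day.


Protein in feed = 312.1 * 45/100 = 140.445 kg/day
TAN = protein * 0.092 = 140.445 * 0.092 = 12.92094 kg/day

12.92094 kg/day


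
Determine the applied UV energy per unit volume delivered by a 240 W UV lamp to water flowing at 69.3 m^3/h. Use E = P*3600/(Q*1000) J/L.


Energy delivered per hour = 240 W * 3600 s = 864000 J/h
Volume treated per hour = 69.3 m^3/h * 1000 = 69300 L/h
dose = 864000 / 69300 = 12.4675 J/L

12.4675 J/L


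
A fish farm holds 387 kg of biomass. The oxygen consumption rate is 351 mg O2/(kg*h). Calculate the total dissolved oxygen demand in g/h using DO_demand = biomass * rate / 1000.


Total O2 consumption (mg/h) = 387 kg * 351 mg/(kg*h) = 135837 mg/h
Convert to g/h: 135837 / 1000 = 135.837 g/h

135.837 g/h


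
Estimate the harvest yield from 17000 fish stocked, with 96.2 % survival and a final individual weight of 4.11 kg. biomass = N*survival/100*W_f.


Survivors = 17000 * 96.2/100 = 16354 fish
Harvest biomass = survivors * W_f = 16354 * 4.11 = 67214.94 kg

67214.94 kg


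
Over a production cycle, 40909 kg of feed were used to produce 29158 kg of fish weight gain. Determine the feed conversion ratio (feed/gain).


FCR = feed consumed / weight gained
FCR = 40909 kg / 29158 kg = 1.40301

1.40301


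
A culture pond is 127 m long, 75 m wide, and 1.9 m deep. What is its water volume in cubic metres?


Base area = L * W = 127 * 75 = 9525 m^2
Volume = area * depth = 9525 * 1.9 = 18097.5 m^3

18097.5 m^3


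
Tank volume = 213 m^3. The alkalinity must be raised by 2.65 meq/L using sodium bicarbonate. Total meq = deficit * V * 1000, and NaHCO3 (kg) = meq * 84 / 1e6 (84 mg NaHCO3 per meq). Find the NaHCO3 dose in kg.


Tank volume in L = 213 m^3 * 1000 = 213000 L
Total meq required = 2.65 meq/L * 213000 L = 564450 meq
NaHCO3 mass = 564450 meq * 84 mg/meq / 1e6 = 47.4138 kg

47.4138 kg


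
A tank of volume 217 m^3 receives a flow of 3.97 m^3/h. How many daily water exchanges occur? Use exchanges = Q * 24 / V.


Daily flow volume = 3.97 m^3/h * 24 h = 95.28 m^3/day
Exchanges = daily flow / tank volume = 95.28 / 217 = 0.439078 exchanges/day

0.439078 exchanges/day


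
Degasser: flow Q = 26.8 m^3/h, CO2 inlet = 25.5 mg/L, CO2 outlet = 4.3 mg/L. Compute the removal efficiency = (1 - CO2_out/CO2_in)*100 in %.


CO2_out / CO2_in = 4.3 / 25.5 = 0.16862745
Fraction remaining = 0.16862745
efficiency = (1 - 0.16862745) * 100 = 83.1373 %

83.1373 %


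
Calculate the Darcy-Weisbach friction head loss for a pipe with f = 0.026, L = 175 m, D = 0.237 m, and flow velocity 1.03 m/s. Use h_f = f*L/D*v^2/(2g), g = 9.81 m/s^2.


v^2 = 1.03^2 = 1.0609 m^2/s^2
L/D = 175/0.237 = 738.39662
h_f = f*(L/D)*v^2/(2g) = 0.026 * 738.39662 * 1.0609 / 19.62 = 1.0381 m

1.0381 m


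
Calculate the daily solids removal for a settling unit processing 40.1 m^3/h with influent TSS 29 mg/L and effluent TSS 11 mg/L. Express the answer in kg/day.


Concentration drop: TSS_in - TSS_out = 29 - 11 = 18 mg/L
Hourly solids removed = Q * dTSS = 40.1 m^3/h * 18 mg/L = 721.8 g/h  (m^3/h * mg/L = g/h)
Daily solids removed = 721.8 * 24 = 17323.2 g/day
Convert g to kg: 17323.2 / 1000 = 17.3232 kg/day

17.3232 kg/day


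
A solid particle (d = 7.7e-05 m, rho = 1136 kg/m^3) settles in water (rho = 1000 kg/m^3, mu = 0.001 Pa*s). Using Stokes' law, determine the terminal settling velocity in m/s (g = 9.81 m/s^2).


Density difference: rho_p - rho_f = 1136 - 1000 = 136 kg/m^3
d^2 = (7.7e-05)^2 = 5.929e-09 m^2
Numerator = (rho_p - rho_f) * g * d^2 = 136 * 9.81 * 5.929e-09 = 7.9102346e-06
Denominator = 18 * mu = 18 * 0.001 = 0.018
v_s = 7.9102346e-06 / 0.018 = 4.39457e-04 m/s
Check: Re = rho_f * v_s * d / mu = 1000 * 4.39457e-04 * 7.7e-05 / 0.001 = 0.0338 < 1, so Stokes' law applies.

4.39457e-04 m/s


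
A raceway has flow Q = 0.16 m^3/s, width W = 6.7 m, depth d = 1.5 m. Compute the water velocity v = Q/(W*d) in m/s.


Cross-sectional area = W * d = 6.7 * 1.5 = 10.05 m^2
Velocity = Q / A = 0.16 / 10.05 = 0.0159204 m/s

0.0159204 m/s


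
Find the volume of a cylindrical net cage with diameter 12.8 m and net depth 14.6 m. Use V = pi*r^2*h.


r = d/2 = 12.8/2 = 6.4 m
Base area = pi*r^2 = pi*6.4^2 = 128.67964 m^2
Volume = 128.67964 * 14.6 = 1878.72 m^3

1878.72 m^3


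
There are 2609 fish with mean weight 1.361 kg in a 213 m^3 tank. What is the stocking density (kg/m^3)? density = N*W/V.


Total biomass = 2609 fish * 1.361 kg = 3550.849 kg
Density = total biomass / volume = 3550.849 / 213 = 16.6707 kg/m^3

16.6707 kg/m^3


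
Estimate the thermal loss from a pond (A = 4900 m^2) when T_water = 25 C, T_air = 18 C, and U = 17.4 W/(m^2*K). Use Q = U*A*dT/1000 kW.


Temperature difference dT = 25 - 18 = 7 K
Heat loss (W) = U * A * dT = 17.4 * 4900 * 7 = 596820 W
Convert to kW: 596820 / 1000 = 596.82 kW

596.82 kW


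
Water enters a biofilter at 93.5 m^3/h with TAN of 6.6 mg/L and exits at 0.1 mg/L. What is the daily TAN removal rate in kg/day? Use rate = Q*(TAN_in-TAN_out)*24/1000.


Concentration drop: TAN_in - TAN_out = 6.6 - 0.1 = 6.5 mg/L
Hourly TAN removed = Q * dTAN = 93.5 m^3/h * 6.5 mg/L = 607.75 g/h  (m^3/h * mg/L = g/h)
Daily TAN removed = 607.75 * 24 = 14586 g/day
Convert to kg/day: 14586 / 1000 = 14.586 kg/day

14.586 kg/day


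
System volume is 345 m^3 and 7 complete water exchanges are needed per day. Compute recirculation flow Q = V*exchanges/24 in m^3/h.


Daily recirculation volume = 345 m^3 * 7 = 2415 m^3/day
Flow rate Q = daily volume / 24 h = 2415 / 24 = 100.625 m^3/h

100.625 m^3/h


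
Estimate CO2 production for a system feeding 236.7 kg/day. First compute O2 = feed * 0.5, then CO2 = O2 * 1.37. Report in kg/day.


O2 = 236.7 * 0.5 = 118.35
CO2 = 118.35 * 1.37 = 162.1395

162.1395 kg/day


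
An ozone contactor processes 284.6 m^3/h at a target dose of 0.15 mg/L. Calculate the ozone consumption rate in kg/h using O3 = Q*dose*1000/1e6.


O3 demand (mg/h) = Q * dose * 1000 = 284.6 * 0.15 * 1000 = 42690 mg/h
Convert mg to kg: 42690 / 1e6 = 0.04269 kg/h

0.04269 kg/h


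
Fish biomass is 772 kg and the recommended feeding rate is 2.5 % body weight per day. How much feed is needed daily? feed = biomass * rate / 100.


Feeding rate fraction = 2.5% / 100 = 0.025
Daily feed = 772 kg * 0.025 = 19.3 kg/day

19.3 kg/day


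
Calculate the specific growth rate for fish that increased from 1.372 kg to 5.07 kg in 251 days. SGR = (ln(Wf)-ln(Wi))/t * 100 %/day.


ln(W_f) = ln(5.07) = 1.6233408
ln(W_i) = ln(1.372) = 0.31626953
ln(W_f) - ln(W_i) = 1.6233408 - 0.31626953 = 1.3070713
SGR = 1.3070713 / 251 * 100 = 0.520746 %/day

0.520746 %/day


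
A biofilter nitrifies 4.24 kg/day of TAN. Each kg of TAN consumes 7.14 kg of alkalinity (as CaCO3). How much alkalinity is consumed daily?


Alkalinity factor: 7.14 kg CaCO3 consumed per kg TAN nitrified
alk = 4.24 kg TAN * 7.14 = 30.2736 kg CaCO3/day

30.2736 kg CaCO3/day


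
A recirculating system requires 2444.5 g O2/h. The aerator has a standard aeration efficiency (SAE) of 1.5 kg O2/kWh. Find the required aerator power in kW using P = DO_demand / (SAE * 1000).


SAE in g O2/kWh = 1.5 * 1000 = 1500 g/kWh
P = DO_demand / SAE_g = 2444.5 / 1500 = 1.62967 kW

1.62967 kW


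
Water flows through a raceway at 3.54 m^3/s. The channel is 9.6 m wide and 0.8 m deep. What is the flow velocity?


Cross-sectional area = W * d = 9.6 * 0.8 = 7.68 m^2
Velocity = Q / A = 3.54 / 7.68 = 0.460938 m/s

0.460938 m/s


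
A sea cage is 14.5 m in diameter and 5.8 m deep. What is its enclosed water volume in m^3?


r = d/2 = 14.5/2 = 7.25 m
Base area = pi*r^2 = pi*7.25^2 = 165.12996 m^2
Volume = 165.12996 * 5.8 = 957.754 m^3

957.754 m^3


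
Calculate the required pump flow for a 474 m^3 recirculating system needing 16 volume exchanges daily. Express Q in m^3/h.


Daily recirculation volume = 474 m^3 * 16 = 7584 m^3/day
Flow rate Q = daily volume / 24 h = 7584 / 24 = 316 m^3/h

316 m^3/h


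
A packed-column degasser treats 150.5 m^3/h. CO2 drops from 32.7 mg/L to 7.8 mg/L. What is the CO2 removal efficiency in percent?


CO2_out / CO2_in = 7.8 / 32.7 = 0.23853211
Fraction remaining = 0.23853211
efficiency = (1 - 0.23853211) * 100 = 76.1468 %

76.1468 %


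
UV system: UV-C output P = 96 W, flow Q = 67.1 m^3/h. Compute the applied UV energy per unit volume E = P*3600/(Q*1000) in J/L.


Energy delivered per hour = 96 W * 3600 s = 345600 J/h
Volume treated per hour = 67.1 m^3/h * 1000 = 67100 L/h
dose = 345600 / 67100 = 5.15052 J/L

5.15052 J/L


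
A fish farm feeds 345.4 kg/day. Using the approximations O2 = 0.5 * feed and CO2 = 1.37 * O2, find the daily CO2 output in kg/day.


O2 = 345.4 * 0.5 = 172.7
CO2 = 172.7 * 1.37 = 236.599

236.599 kg/day


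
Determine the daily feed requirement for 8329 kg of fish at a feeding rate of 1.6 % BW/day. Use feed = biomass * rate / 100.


Feeding rate fraction = 1.6% / 100 = 0.016
Daily feed = 8329 kg * 0.016 = 133.264 kg/day

133.264 kg/day


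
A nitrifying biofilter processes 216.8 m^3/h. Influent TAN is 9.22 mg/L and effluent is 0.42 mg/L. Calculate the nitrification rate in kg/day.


Concentration drop: TAN_in - TAN_out = 9.22 - 0.42 = 8.8 mg/L
Hourly TAN removed = Q * dTAN = 216.8 m^3/h * 8.8 mg/L = 1907.84 g/h  (m^3/h * mg/L = g/h)
Daily TAN removed = 1907.84 * 24 = 45788.16 g/day
Convert to kg/day: 45788.16 / 1000 = 45.78816 kg/day

45.78816 kg/day


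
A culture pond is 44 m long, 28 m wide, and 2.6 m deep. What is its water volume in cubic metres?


Base area = L * W = 44 * 28 = 1232 m^2
Volume = area * depth = 1232 * 2.6 = 3203.2 m^3

3203.2 m^3


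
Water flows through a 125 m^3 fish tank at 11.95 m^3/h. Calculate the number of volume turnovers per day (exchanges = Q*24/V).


Daily flow volume = 11.95 m^3/h * 24 h = 286.8 m^3/day
Exchanges = daily flow / tank volume = 286.8 / 125 = 2.2944 exchanges/day

2.2944 exchanges/day


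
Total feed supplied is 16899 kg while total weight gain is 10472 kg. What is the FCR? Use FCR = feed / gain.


FCR = feed consumed / weight gained
FCR = 16899 kg / 10472 kg = 1.61373

1.61373


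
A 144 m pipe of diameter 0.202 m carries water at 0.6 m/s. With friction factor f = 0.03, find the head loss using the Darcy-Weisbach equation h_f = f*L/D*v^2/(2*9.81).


v^2 = 0.6^2 = 0.36 m^2/s^2
L/D = 144/0.202 = 712.87129
h_f = f*(L/D)*v^2/(2g) = 0.03 * 712.87129 * 0.36 / 19.62 = 0.392406 m

0.392406 m


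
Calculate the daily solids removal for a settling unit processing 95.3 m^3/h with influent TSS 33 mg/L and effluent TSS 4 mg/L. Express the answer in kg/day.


Concentration drop: TSS_in - TSS_out = 33 - 4 = 29 mg/L
Hourly solids removed = Q * dTSS = 95.3 m^3/h * 29 mg/L = 2763.7 g/h  (m^3/h * mg/L = g/h)
Daily solids removed = 2763.7 * 24 = 66328.8 g/day
Convert g to kg: 66328.8 / 1000 = 66.3288 kg/day

66.3288 kg/day


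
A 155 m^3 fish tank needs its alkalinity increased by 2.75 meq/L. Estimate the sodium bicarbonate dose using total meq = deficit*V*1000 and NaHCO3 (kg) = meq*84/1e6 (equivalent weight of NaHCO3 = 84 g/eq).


Tank volume in L = 155 m^3 * 1000 = 155000 L
Total meq required = 2.75 meq/L * 155000 L = 426250 meq
NaHCO3 mass = 426250 meq * 84 mg/meq / 1e6 = 35.805 kg

35.805 kg


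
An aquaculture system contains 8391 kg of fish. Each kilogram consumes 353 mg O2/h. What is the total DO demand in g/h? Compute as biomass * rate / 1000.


Total O2 consumption (mg/h) = 8391 kg * 353 mg/(kg*h) = 2962023 mg/h
Convert to g/h: 2962023 / 1000 = 2962.023 g/h

2962.023 g/h


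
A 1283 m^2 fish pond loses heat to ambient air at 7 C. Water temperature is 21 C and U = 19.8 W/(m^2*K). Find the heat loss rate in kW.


Temperature difference dT = 21 - 7 = 14 K
Heat loss (W) = U * A * dT = 19.8 * 1283 * 14 = 355647.6 W
Convert to kW: 355647.6 / 1000 = 355.6476 kW

355.6476 kW


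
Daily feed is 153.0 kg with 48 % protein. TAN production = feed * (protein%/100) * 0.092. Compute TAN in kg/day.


Protein in feed = 153.0 * 48/100 = 73.44 kg/day
TAN = protein * 0.092 = 73.44 * 0.092 = 6.75648 kg/day

6.75648 kg/day


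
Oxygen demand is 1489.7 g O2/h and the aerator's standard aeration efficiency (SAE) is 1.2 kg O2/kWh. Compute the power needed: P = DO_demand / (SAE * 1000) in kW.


SAE in g O2/kWh = 1.2 * 1000 = 1200 g/kWh
P = DO_demand / SAE_g = 1489.7 / 1200 = 1.24142 kW

1.24142 kW


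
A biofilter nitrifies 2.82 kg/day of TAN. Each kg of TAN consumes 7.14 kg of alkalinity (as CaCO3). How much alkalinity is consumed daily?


Alkalinity factor: 7.14 kg CaCO3 consumed per kg TAN nitrified
alk = 2.82 kg TAN * 7.14 = 20.1348 kg CaCO3/day

20.1348 kg CaCO3/day


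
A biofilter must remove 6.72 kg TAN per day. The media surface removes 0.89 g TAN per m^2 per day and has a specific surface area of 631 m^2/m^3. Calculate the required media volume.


A = 6.72*1000 / 0.89 = 7550.5618 m^2
V = 7550.5618 / 631 = 11.966

11.966 m^3


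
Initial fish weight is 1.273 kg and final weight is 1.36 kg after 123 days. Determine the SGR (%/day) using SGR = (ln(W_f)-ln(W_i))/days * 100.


ln(W_f) = ln(1.36) = 0.3074847
ln(W_i) = ln(1.273) = 0.24137632
ln(W_f) - ln(W_i) = 0.3074847 - 0.24137632 = 0.06610838
SGR = 0.06610838 / 123 * 100 = 0.0537467 %/day

0.0537467 %/day


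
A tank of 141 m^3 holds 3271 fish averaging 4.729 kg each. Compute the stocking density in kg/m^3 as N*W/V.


Total biomass = 3271 fish * 4.729 kg = 15468.559 kg
Density = total biomass / volume = 15468.559 / 141 = 109.706 kg/m^3

109.706 kg/m^3


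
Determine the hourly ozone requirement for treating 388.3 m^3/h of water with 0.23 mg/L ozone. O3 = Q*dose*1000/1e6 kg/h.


O3 demand (mg/h) = Q * dose * 1000 = 388.3 * 0.23 * 1000 = 89309 mg/h
Convert mg to kg: 89309 / 1e6 = 0.089309 kg/h

0.089309 kg/h


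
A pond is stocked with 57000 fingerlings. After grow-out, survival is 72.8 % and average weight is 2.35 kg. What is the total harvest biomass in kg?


Survivors = 57000 * 72.8/100 = 41496 fish
Harvest biomass = survivors * W_f = 41496 * 2.35 = 97515.6 kg

97515.6 kg


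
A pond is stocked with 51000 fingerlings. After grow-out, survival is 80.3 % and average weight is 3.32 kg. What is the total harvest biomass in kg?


Survivors = 51000 * 80.3/100 = 40953 fish
Harvest biomass = survivors * W_f = 40953 * 3.32 = 135963.96 kg

135963.96 kg


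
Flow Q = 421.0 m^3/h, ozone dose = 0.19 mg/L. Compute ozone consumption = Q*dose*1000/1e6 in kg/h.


O3 demand (mg/h) = Q * dose * 1000 = 421.0 * 0.19 * 1000 = 79990 mg/h
Convert mg to kg: 79990 / 1e6 = 0.07999 kg/h

0.07999 kg/h


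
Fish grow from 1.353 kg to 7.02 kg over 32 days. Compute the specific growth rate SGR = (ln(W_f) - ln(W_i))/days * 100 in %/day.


ln(W_f) = ln(7.02) = 1.9487632
ln(W_i) = ln(1.353) = 0.30232435
ln(W_f) - ln(W_i) = 1.9487632 - 0.30232435 = 1.6464389
SGR = 1.6464389 / 32 * 100 = 5.14512 %/day

5.14512 %/day


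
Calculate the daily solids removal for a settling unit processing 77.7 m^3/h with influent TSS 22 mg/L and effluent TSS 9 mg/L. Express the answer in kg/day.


Concentration drop: TSS_in - TSS_out = 22 - 9 = 13 mg/L
Hourly solids removed = Q * dTSS = 77.7 m^3/h * 13 mg/L = 1010.1 g/h  (m^3/h * mg/L = g/h)
Daily solids removed = 1010.1 * 24 = 24242.4 g/day
Convert g to kg: 24242.4 / 1000 = 24.2424 kg/day

24.2424 kg/day


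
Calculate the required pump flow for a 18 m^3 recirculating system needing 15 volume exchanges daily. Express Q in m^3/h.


Daily recirculation volume = 18 m^3 * 15 = 270 m^3/day
Flow rate Q = daily volume / 24 h = 270 / 24 = 11.25 m^3/h

11.25 m^3/h


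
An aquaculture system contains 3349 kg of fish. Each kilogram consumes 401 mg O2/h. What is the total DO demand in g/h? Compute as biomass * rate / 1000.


Total O2 consumption (mg/h) = 3349 kg * 401 mg/(kg*h) = 1342949 mg/h
Convert to g/h: 1342949 / 1000 = 1342.949 g/h

1342.949 g/h


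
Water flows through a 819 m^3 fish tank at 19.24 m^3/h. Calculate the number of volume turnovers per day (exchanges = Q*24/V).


Daily flow volume = 19.24 m^3/h * 24 h = 461.76 m^3/day
Exchanges = daily flow / tank volume = 461.76 / 819 = 0.56381 exchanges/day

0.56381 exchanges/day


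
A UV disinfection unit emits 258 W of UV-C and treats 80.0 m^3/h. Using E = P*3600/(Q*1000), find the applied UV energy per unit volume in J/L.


Energy delivered per hour = 258 W * 3600 s = 928800 J/h
Volume treated per hour = 80.0 m^3/h * 1000 = 80000 L/h
dose = 928800 / 80000 = 11.61 J/L

11.61 J/L


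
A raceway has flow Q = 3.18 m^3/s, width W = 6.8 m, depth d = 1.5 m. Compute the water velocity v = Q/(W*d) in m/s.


Cross-sectional area = W * d = 6.8 * 1.5 = 10.2 m^2
Velocity = Q / A = 3.18 / 10.2 = 0.311765 m/s

0.311765 m/s


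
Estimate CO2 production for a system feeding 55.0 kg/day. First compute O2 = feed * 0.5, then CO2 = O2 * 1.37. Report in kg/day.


O2 = 55.0 * 0.5 = 27.5
CO2 = 27.5 * 1.37 = 37.675

37.675 kg/day


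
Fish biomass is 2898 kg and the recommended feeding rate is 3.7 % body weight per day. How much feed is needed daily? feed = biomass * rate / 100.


Feeding rate fraction = 3.7% / 100 = 0.037
Daily feed = 2898 kg * 0.037 = 107.226 kg/day

107.226 kg/day


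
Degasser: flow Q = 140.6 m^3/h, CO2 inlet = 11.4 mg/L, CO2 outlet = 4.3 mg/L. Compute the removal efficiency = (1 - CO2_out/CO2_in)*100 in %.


CO2_out / CO2_in = 4.3 / 11.4 = 0.37719298
Fraction remaining = 0.37719298
efficiency = (1 - 0.37719298) * 100 = 62.2807 %

62.2807 %


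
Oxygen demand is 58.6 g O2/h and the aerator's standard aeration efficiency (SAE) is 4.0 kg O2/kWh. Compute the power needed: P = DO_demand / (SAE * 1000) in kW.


SAE in g O2/kWh = 4.0 * 1000 = 4000 g/kWh
P = DO_demand / SAE_g = 58.6 / 4000 = 0.01465 kW

0.01465 kW


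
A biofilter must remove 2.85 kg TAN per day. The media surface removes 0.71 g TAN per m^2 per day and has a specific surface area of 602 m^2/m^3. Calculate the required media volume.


A = 2.85*1000 / 0.71 = 4014.0845 m^2
V = 4014.0845 / 602 = 6.66791

6.66791 m^3


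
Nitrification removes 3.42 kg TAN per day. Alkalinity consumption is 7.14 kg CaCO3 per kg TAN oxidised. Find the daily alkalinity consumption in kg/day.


Alkalinity factor: 7.14 kg CaCO3 consumed per kg TAN nitrified
alk = 3.42 kg TAN * 7.14 = 24.4188 kg CaCO3/day

24.4188 kg CaCO3/day


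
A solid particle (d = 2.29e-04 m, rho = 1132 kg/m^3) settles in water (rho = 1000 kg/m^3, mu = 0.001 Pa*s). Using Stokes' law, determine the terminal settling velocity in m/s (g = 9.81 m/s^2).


Density difference: rho_p - rho_f = 1132 - 1000 = 132 kg/m^3
d^2 = (2.29e-04)^2 = 5.2441e-08 m^2
Numerator = (rho_p - rho_f) * g * d^2 = 132 * 9.81 * 5.2441e-08 = 6.79069e-05
Denominator = 18 * mu = 18 * 0.001 = 0.018
v_s = 6.79069e-05 / 0.018 = 0.00377261 m/s
Check: Re = rho_f * v_s * d / mu = 1000 * 0.00377261 * 2.29e-04 / 0.001 = 0.864 < 1, so Stokes' law applies.

0.00377261 m/s


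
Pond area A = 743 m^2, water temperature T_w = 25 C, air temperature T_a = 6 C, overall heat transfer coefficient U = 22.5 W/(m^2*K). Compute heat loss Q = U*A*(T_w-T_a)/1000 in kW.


Temperature difference dT = 25 - 6 = 19 K
Heat loss (W) = U * A * dT = 22.5 * 743 * 19 = 317632.5 W
Convert to kW: 317632.5 / 1000 = 317.6325 kW

317.6325 kW


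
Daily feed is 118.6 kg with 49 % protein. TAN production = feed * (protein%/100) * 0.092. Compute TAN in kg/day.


Protein in feed = 118.6 * 49/100 = 58.114 kg/day
TAN = protein * 0.092 = 58.114 * 0.092 = 5.346488 kg/day

5.346488 kg/day


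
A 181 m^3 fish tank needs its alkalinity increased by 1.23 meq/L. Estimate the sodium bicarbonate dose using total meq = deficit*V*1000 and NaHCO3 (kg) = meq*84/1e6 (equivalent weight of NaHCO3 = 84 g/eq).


Tank volume in L = 181 m^3 * 1000 = 181000 L
Total meq required = 1.23 meq/L * 181000 L = 222630 meq
NaHCO3 mass = 222630 meq * 84 mg/meq / 1e6 = 18.7009 kg

18.7009 kg


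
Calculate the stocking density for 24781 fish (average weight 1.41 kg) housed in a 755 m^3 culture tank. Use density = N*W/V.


Total biomass = 24781 fish * 1.41 kg = 34941.21 kg
Density = total biomass / volume = 34941.21 / 755 = 46.2797 kg/m^3

46.2797 kg/m^3


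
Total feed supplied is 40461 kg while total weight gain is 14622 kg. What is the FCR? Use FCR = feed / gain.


FCR = feed consumed / weight gained
FCR = 40461 kg / 14622 kg = 2.76713

2.76713


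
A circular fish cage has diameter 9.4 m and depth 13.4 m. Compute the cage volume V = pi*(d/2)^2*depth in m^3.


r = d/2 = 9.4/2 = 4.7 m
Base area = pi*r^2 = pi*4.7^2 = 69.397782 m^2
Volume = 69.397782 * 13.4 = 929.93 m^3

929.93 m^3


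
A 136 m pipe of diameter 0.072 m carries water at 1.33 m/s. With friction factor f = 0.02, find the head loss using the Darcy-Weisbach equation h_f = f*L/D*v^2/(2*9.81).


v^2 = 1.33^2 = 1.7689 m^2/s^2
L/D = 136/0.072 = 1888.8889
h_f = f*(L/D)*v^2/(2g) = 0.02 * 1888.8889 * 1.7689 / 19.62 = 3.40597 m

3.40597 m


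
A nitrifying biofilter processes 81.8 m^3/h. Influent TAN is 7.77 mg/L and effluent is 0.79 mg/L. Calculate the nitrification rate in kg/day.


Concentration drop: TAN_in - TAN_out = 7.77 - 0.79 = 6.98 mg/L
Hourly TAN removed = Q * dTAN = 81.8 m^3/h * 6.98 mg/L = 570.964 g/h  (m^3/h * mg/L = g/h)
Daily TAN removed = 570.964 * 24 = 13703.136 g/day
Convert to kg/day: 13703.136 / 1000 = 13.703136 kg/day

13.703136 kg/day


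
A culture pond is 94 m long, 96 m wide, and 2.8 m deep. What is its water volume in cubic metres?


Base area = L * W = 94 * 96 = 9024 m^2
Volume = area * depth = 9024 * 2.8 = 25267.2 m^3

25267.2 m^3


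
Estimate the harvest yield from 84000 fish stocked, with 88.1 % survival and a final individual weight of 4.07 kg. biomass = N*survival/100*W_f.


Survivors = 84000 * 88.1/100 = 74004 fish
Harvest biomass = survivors * W_f = 74004 * 4.07 = 301196.28 kg

301196.28 kg


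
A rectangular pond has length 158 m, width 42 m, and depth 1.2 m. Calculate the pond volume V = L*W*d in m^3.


Base area = L * W = 158 * 42 = 6636 m^2
Volume = area * depth = 6636 * 1.2 = 7963.2 m^3

7963.2 m^3


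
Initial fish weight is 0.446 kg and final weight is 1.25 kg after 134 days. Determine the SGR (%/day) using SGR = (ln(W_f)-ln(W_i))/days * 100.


ln(W_f) = ln(1.25) = 0.22314355
ln(W_i) = ln(0.446) = -0.80743633
ln(W_f) - ln(W_i) = 0.22314355 - -0.80743633 = 1.0305799
SGR = 1.0305799 / 134 * 100 = 0.769089 %/day

0.769089 %/day


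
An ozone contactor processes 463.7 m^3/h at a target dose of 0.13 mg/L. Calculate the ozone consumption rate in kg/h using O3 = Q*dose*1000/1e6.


O3 demand (mg/h) = Q * dose * 1000 = 463.7 * 0.13 * 1000 = 60281 mg/h
Convert mg to kg: 60281 / 1e6 = 0.060281 kg/h

0.060281 kg/h


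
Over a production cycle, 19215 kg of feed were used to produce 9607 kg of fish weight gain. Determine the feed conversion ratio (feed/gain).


FCR = feed consumed / weight gained
FCR = 19215 kg / 9607 kg = 2.0001

2.0001


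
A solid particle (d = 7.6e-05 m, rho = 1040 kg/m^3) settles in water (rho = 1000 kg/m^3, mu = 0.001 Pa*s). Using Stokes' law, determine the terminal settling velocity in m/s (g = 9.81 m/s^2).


Density difference: rho_p - rho_f = 1040 - 1000 = 40 kg/m^3
d^2 = (7.6e-05)^2 = 5.776e-09 m^2
Numerator = (rho_p - rho_f) * g * d^2 = 40 * 9.81 * 5.776e-09 = 2.2665024e-06
Denominator = 18 * mu = 18 * 0.001 = 0.018
v_s = 2.2665024e-06 / 0.018 = 1.25917e-04 m/s
Check: Re = rho_f * v_s * d / mu = 1000 * 1.25917e-04 * 7.6e-05 / 0.001 = 0.00957 < 1, so Stokes' law applies.

1.25917e-04 m/s


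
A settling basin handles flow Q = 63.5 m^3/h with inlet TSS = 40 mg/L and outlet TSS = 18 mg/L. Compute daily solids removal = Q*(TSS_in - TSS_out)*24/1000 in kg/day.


Concentration drop: TSS_in - TSS_out = 40 - 18 = 22 mg/L
Hourly solids removed = Q * dTSS = 63.5 m^3/h * 22 mg/L = 1397 g/h  (m^3/h * mg/L = g/h)
Daily solids removed = 1397 * 24 = 33528 g/day
Convert g to kg: 33528 / 1000 = 33.528 kg/day

33.528 kg/day


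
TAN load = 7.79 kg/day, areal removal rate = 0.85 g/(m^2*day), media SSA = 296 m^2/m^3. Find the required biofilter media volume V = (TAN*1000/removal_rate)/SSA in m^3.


A = 7.79*1000 / 0.85 = 9164.7059 m^2
V = 9164.7059 / 296 = 30.9618

30.9618 m^3


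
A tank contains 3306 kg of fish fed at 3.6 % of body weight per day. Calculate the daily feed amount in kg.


Feeding rate fraction = 3.6% / 100 = 0.036
Daily feed = 3306 kg * 0.036 = 119.016 kg/day

119.016 kg/day


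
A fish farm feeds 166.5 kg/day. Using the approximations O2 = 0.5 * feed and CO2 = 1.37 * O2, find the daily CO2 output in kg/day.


O2 = 166.5 * 0.5 = 83.25
CO2 = 83.25 * 1.37 = 114.0525

114.0525 kg/day


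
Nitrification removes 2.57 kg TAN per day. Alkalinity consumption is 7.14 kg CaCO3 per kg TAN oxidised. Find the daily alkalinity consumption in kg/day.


Alkalinity factor: 7.14 kg CaCO3 consumed per kg TAN nitrified
alk = 2.57 kg TAN * 7.14 = 18.3498 kg CaCO3/day

18.3498 kg CaCO3/day


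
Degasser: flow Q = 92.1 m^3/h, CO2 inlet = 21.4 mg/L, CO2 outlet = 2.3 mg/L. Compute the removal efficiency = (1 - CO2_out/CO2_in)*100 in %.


CO2_out / CO2_in = 2.3 / 21.4 = 0.10747664
Fraction remaining = 0.10747664
efficiency = (1 - 0.10747664) * 100 = 89.2523 %

89.2523 %


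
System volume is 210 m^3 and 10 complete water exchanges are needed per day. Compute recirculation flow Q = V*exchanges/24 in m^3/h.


Daily recirculation volume = 210 m^3 * 10 = 2100 m^3/day
Flow rate Q = daily volume / 24 h = 2100 / 24 = 87.5 m^3/h

87.5 m^3/h


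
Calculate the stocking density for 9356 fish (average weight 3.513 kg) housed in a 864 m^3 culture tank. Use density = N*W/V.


Total biomass = 9356 fish * 3.513 kg = 32867.628 kg
Density = total biomass / volume = 32867.628 / 864 = 38.0412 kg/m^3

38.0412 kg/m^3


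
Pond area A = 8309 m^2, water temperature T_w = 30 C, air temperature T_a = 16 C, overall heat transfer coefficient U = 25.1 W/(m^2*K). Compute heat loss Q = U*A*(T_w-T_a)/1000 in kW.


Temperature difference dT = 30 - 16 = 14 K
Heat loss (W) = U * A * dT = 25.1 * 8309 * 14 = 2919782.6 W
Convert to kW: 2919782.6 / 1000 = 2919.7826 kW

2919.7826 kW


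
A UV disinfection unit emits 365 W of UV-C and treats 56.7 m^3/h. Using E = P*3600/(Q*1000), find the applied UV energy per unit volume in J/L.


Energy delivered per hour = 365 W * 3600 s = 1314000 J/h
Volume treated per hour = 56.7 m^3/h * 1000 = 56700 L/h
dose = 1314000 / 56700 = 23.1746 J/L

23.1746 J/L


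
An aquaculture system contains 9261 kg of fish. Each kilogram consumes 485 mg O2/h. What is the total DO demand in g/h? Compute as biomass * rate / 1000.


Total O2 consumption (mg/h) = 9261 kg * 485 mg/(kg*h) = 4491585 mg/h
Convert to g/h: 4491585 / 1000 = 4491.585 g/h

4491.585 g/h


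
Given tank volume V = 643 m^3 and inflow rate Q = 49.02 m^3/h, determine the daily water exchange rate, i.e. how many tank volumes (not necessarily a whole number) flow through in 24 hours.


Daily flow volume = 49.02 m^3/h * 24 h = 1176.48 m^3/day
Exchanges = daily flow / tank volume = 1176.48 / 643 = 1.82967 exchanges/day

1.82967 exchanges/day


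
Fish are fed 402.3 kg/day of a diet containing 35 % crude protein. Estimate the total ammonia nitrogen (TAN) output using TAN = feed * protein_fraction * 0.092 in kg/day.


Protein in feed = 402.3 * 35/100 = 140.805 kg/day
TAN = protein * 0.092 = 140.805 * 0.092 = 12.95406 kg/day

12.95406 kg/day


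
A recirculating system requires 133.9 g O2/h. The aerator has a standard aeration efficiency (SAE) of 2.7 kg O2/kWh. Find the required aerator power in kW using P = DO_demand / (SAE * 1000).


SAE in g O2/kWh = 2.7 * 1000 = 2700 g/kWh
P = DO_demand / SAE_g = 133.9 / 2700 = 0.0495926 kW

0.0495926 kW


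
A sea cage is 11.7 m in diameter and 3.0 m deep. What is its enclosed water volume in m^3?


r = d/2 = 11.7/2 = 5.85 m
Base area = pi*r^2 = pi*5.85^2 = 107.51315 m^2
Volume = 107.51315 * 3.0 = 322.539 m^3

322.539 m^3


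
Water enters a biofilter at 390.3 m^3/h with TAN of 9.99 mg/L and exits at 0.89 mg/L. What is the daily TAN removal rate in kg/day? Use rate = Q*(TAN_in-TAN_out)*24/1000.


Concentration drop: TAN_in - TAN_out = 9.99 - 0.89 = 9.1 mg/L
Hourly TAN removed = Q * dTAN = 390.3 m^3/h * 9.1 mg/L = 3551.73 g/h  (m^3/h * mg/L = g/h)
Daily TAN removed = 3551.73 * 24 = 85241.52 g/day
Convert to kg/day: 85241.52 / 1000 = 85.24152 kg/day

85.24152 kg/day


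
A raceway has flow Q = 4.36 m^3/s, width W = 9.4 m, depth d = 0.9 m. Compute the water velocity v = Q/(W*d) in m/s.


Cross-sectional area = W * d = 9.4 * 0.9 = 8.46 m^2
Velocity = Q / A = 4.36 / 8.46 = 0.515366 m/s

0.515366 m/s


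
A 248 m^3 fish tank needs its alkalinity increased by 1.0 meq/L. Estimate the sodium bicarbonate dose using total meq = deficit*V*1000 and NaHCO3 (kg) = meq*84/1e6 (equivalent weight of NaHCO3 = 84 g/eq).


Tank volume in L = 248 m^3 * 1000 = 248000 L
Total meq required = 1.0 meq/L * 248000 L = 248000 meq
NaHCO3 mass = 248000 meq * 84 mg/meq / 1e6 = 20.832 kg

20.832 kg


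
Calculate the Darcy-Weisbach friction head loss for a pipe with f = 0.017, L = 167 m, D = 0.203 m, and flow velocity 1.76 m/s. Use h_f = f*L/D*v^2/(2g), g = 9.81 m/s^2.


v^2 = 1.76^2 = 3.0976 m^2/s^2
L/D = 167/0.203 = 822.6601
h_f = f*(L/D)*v^2/(2g) = 0.017 * 822.6601 * 3.0976 / 19.62 = 2.20798 m

2.20798 m


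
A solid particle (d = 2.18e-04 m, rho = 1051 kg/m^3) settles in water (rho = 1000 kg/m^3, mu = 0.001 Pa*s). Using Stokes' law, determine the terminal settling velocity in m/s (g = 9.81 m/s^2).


Density difference: rho_p - rho_f = 1051 - 1000 = 51 kg/m^3
d^2 = (2.18e-04)^2 = 4.7524e-08 m^2
Numerator = (rho_p - rho_f) * g * d^2 = 51 * 9.81 * 4.7524e-08 = 2.3776732e-05
Denominator = 18 * mu = 18 * 0.001 = 0.018
v_s = 2.3776732e-05 / 0.018 = 0.00132093 m/s
Check: Re = rho_f * v_s * d / mu = 1000 * 0.00132093 * 2.18e-04 / 0.001 = 0.288 < 1, so Stokes' law applies.

0.00132093 m/s


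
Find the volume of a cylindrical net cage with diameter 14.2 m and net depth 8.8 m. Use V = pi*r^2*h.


r = d/2 = 14.2/2 = 7.1 m
Base area = pi*r^2 = pi*7.1^2 = 158.36769 m^2
Volume = 158.36769 * 8.8 = 1393.64 m^3

1393.64 m^3


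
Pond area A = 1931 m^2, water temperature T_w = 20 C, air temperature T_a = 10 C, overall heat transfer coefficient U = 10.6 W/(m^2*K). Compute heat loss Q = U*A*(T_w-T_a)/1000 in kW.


Temperature difference dT = 20 - 10 = 10 K
Heat loss (W) = U * A * dT = 10.6 * 1931 * 10 = 204686 W
Convert to kW: 204686 / 1000 = 204.686 kW

204.686 kW


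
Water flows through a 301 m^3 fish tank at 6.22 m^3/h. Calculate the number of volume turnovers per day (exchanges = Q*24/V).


Daily flow volume = 6.22 m^3/h * 24 h = 149.28 m^3/day
Exchanges = daily flow / tank volume = 149.28 / 301 = 0.495947 exchanges/day

0.495947 exchanges/day


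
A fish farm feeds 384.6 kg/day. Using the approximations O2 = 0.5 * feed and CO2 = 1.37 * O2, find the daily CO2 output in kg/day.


O2 = 384.6 * 0.5 = 192.3
CO2 = 192.3 * 1.37 = 263.451

263.451 kg/day


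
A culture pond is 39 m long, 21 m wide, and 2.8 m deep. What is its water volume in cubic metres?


Base area = L * W = 39 * 21 = 819 m^2
Volume = area * depth = 819 * 2.8 = 2293.2 m^3

2293.2 m^3


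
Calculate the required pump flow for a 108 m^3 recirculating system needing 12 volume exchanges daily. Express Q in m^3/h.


Daily recirculation volume = 108 m^3 * 12 = 1296 m^3/day
Flow rate Q = daily volume / 24 h = 1296 / 24 = 54 m^3/h

54 m^3/h


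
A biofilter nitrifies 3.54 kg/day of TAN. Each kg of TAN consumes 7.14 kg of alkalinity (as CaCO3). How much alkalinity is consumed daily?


Alkalinity factor: 7.14 kg CaCO3 consumed per kg TAN nitrified
alk = 3.54 kg TAN * 7.14 = 25.2756 kg CaCO3/day

25.2756 kg CaCO3/day


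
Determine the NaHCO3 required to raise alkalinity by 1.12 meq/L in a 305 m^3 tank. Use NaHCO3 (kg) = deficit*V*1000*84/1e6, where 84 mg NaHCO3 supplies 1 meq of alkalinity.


Tank volume in L = 305 m^3 * 1000 = 305000 L
Total meq required = 1.12 meq/L * 305000 L = 341600 meq
NaHCO3 mass = 341600 meq * 84 mg/meq / 1e6 = 28.6944 kg

28.6944 kg


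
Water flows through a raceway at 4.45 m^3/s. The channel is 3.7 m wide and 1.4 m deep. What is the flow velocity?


Cross-sectional area = W * d = 3.7 * 1.4 = 5.18 m^2
Velocity = Q / A = 4.45 / 5.18 = 0.859073 m/s

0.859073 m/s


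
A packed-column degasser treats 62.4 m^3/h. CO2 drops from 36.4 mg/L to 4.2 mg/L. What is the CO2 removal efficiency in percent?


CO2_out / CO2_in = 4.2 / 36.4 = 0.11538462
Fraction remaining = 0.11538462
efficiency = (1 - 0.11538462) * 100 = 88.4615 %

88.4615 %


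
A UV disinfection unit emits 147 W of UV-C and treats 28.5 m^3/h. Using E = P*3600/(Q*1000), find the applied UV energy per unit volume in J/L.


Energy delivered per hour = 147 W * 3600 s = 529200 J/h
Volume treated per hour = 28.5 m^3/h * 1000 = 28500 L/h
dose = 529200 / 28500 = 18.5684 J/L

18.5684 J/L


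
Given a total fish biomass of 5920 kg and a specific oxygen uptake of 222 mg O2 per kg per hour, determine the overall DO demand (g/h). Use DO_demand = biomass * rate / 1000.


Total O2 consumption (mg/h) = 5920 kg * 222 mg/(kg*h) = 1314240 mg/h
Convert to g/h: 1314240 / 1000 = 1314.24 g/h

1314.24 g/h


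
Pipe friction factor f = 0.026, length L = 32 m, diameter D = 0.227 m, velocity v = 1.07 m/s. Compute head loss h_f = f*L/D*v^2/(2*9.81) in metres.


v^2 = 1.07^2 = 1.1449 m^2/s^2
L/D = 32/0.227 = 140.96916
h_f = f*(L/D)*v^2/(2g) = 0.026 * 140.96916 * 1.1449 / 19.62 = 0.213878 m

0.213878 m


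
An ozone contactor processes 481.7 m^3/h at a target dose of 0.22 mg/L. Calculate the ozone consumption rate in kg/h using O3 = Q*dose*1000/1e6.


O3 demand (mg/h) = Q * dose * 1000 = 481.7 * 0.22 * 1000 = 105974 mg/h
Convert mg to kg: 105974 / 1e6 = 0.105974 kg/h

0.105974 kg/h


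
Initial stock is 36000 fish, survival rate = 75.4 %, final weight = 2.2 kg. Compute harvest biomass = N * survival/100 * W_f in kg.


Survivors = 36000 * 75.4/100 = 27144 fish
Harvest biomass = survivors * W_f = 27144 * 2.2 = 59716.8 kg

59716.8 kg


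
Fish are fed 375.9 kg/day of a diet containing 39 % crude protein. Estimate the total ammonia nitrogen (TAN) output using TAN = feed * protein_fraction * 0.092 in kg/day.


Protein in feed = 375.9 * 39/100 = 146.601 kg/day
TAN = protein * 0.092 = 146.601 * 0.092 = 13.487292 kg/day

13.487292 kg/day


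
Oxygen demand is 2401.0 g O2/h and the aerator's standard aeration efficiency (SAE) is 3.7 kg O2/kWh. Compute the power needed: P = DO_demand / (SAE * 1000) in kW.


SAE in g O2/kWh = 3.7 * 1000 = 3700 g/kWh
P = DO_demand / SAE_g = 2401.0 / 3700 = 0.648919 kW

0.648919 kW


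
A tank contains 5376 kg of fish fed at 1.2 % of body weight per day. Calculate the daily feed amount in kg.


Feeding rate fraction = 1.2% / 100 = 0.012
Daily feed = 5376 kg * 0.012 = 64.512 kg/day

64.512 kg/day


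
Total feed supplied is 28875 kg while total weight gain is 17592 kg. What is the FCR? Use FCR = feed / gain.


FCR = feed consumed / weight gained
FCR = 28875 kg / 17592 kg = 1.64137

1.64137


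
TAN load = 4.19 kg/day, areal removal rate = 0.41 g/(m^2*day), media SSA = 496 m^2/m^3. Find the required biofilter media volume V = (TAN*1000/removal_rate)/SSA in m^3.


A = 4.19*1000 / 0.41 = 10219.512 m^2
V = 10219.512 / 496 = 20.6039

20.6039 m^3


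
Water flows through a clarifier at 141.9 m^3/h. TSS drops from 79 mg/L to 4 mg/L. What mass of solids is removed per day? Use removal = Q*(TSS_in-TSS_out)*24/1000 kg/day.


Concentration drop: TSS_in - TSS_out = 79 - 4 = 75 mg/L
Hourly solids removed = Q * dTSS = 141.9 m^3/h * 75 mg/L = 10642.5 g/h  (m^3/h * mg/L = g/h)
Daily solids removed = 10642.5 * 24 = 255420 g/day
Convert g to kg: 255420 / 1000 = 255.42 kg/day

255.42 kg/day


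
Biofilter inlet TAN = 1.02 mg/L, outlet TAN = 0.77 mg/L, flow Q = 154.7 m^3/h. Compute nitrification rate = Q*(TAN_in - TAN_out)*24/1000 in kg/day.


Concentration drop: TAN_in - TAN_out = 1.02 - 0.77 = 0.25 mg/L
Hourly TAN removed = Q * dTAN = 154.7 m^3/h * 0.25 mg/L = 38.675 g/h  (m^3/h * mg/L = g/h)
Daily TAN removed = 38.675 * 24 = 928.2 g/day
Convert to kg/day: 928.2 / 1000 = 0.9282 kg/day

0.9282 kg/day


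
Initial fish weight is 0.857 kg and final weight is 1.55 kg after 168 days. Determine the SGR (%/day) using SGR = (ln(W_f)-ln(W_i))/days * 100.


ln(W_f) = ln(1.55) = 0.43825493
ln(W_i) = ln(0.857) = -0.15431736
ln(W_f) - ln(W_i) = 0.43825493 - -0.15431736 = 0.59257229
SGR = 0.59257229 / 168 * 100 = 0.352722 %/day

0.352722 %/day


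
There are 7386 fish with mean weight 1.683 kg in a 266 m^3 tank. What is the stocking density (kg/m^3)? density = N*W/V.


Total biomass = 7386 fish * 1.683 kg = 12430.638 kg
Density = total biomass / volume = 12430.638 / 266 = 46.7317 kg/m^3

46.7317 kg/m^3


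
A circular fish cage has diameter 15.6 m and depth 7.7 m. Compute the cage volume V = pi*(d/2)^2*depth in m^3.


r = d/2 = 15.6/2 = 7.8 m
Base area = pi*r^2 = pi*7.8^2 = 191.1345 m^2
Volume = 191.1345 * 7.7 = 1471.74 m^3

1471.74 m^3
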